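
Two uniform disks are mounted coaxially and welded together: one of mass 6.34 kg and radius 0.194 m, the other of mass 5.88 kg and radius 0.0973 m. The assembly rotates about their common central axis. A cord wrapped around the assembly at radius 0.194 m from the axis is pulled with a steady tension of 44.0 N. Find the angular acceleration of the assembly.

α ≈ 58.0 rad/s²

I = ½M₁R₁² + ½M₂R₂² = ½(6.34)(0.194)² + ½(5.88)(0.0973)² = 0.1471 kg·m².
τ = F r = (44.0)(0.194) = 8.536 N·m.
α = τ/I = 8.536/0.1471 = 58.01 rad/s².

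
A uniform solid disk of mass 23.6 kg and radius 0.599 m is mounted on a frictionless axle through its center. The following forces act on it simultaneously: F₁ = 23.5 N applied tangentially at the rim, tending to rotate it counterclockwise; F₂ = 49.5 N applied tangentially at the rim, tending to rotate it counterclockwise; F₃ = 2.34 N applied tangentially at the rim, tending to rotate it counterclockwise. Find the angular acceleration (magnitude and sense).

I = ½MR² = (1/2)(23.6)(0.599)² = 4.234 kg·m².
Taking counterclockwise as positive: τ₁ = +(23.5)(0.599) = +14.08 N·m; τ₂ = +(49.5)(0.599) = +29.65 N·m; τ₃ = +(2.34)(0.599) = +1.402 N·m.
Net torque τ = 45.13 N·m.
α = τ/I = 45.13/4.234 = 10.66 rad/s².

α ≈ 10.7 rad/s², counterclockwise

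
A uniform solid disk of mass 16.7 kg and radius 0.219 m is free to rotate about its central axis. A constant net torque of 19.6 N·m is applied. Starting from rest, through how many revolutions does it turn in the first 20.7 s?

≈ 1670 revolutions

I = ½MR² = (1/2)(16.7)(0.219)² = 0.4005 kg·m².
α = τ/I = 19.6/0.4005 = 48.94 rad/s².
θ = ½αt² = ½(48.94)(20.7)² = 10490 rad.
Revolutions = θ/(2π) = 1669.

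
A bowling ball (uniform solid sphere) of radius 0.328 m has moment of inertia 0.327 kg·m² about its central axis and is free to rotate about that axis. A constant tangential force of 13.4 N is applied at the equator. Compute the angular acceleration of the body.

α ≈ 13.4 rad/s²

τ = F R = (13.4)(0.328) = 4.395 N·m.
From τ = Iα: α = 4.395/0.3270 = 13.44 rad/s².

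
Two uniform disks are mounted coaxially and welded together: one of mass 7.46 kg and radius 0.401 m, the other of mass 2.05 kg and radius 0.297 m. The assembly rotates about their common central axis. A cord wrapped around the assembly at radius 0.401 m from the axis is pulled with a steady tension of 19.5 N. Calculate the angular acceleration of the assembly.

I = ½M₁R₁² + ½M₂R₂² = ½(7.46)(0.401)² + ½(2.05)(0.297)² = 0.6902 kg·m².
τ = F r = (19.5)(0.401) = 7.820 N·m.
α = τ/I = 7.820/0.6902 = 11.33 rad/s².

α ≈ 11.3 rad/s²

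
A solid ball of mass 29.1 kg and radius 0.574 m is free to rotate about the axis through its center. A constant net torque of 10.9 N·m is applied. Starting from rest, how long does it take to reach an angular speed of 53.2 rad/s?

I = (2/5)MR² = (2/5)(29.1)(0.574)² = 3.835 kg·m².
α = τ/I = 10.9/3.835 = 2.842 rad/s².
ω = αt ⇒ t = ω/α = 53.2/2.842 = 18.72 s.

t ≈ 18.7 s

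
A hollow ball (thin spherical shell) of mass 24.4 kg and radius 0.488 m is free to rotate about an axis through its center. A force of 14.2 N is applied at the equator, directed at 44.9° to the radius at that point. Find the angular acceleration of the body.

I = (2/3)MR² = (2/3)(24.4)(0.488)² = 3.874 kg·m².
Only the tangential component produces torque: τ = F R sinθ = (14.2)(0.488) sin 44.9° = 4.891 N·m.
Newton's second law for rotation, τ = Iα, gives α = τ/I = 4.891/3.874 = 1.263 rad/s².

α ≈ 1.26 rad/s²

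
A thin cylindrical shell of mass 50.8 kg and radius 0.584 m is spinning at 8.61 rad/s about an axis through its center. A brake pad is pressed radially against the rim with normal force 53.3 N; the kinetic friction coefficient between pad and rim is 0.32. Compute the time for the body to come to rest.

t ≈ 15.0 s

I = MR² = (50.8)(0.584)² = 17.33 kg·m².
Friction force f = μN = (0.32)(53.3) = 17.06 N at the rim; torque magnitude τ = fR = 9.961 N·m, opposing ω.
|α| = τ/I = 9.961/17.33 = 0.5749 rad/s² (deceleration).
0 = ω₀ − |α|t ⇒ t = ω₀/|α| = 8.61/0.5749 = 14.98 s.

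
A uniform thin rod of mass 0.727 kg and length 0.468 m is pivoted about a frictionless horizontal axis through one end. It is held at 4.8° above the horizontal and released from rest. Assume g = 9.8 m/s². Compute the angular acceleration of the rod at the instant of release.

About the pivot, I = (1/3)ML² = (1/3)(0.727)(0.468)² = 0.05308 kg·m².
The weight acts at the center, a distance L/2 = 0.2340 m from the pivot; τ = Mg(L/2) cos 4.8° = 1.661 N·m.
α = τ/I = 1.661/0.05308 = 31.30 rad/s².

α ≈ 31.3 rad/s²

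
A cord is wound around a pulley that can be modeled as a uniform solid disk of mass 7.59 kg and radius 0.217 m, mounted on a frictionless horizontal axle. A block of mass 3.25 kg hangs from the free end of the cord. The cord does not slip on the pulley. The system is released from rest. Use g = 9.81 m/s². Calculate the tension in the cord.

T ≈ 17.2 N

I = ½MR² = (1/2)(7.59)(0.217)² = 0.1787 kg·m².
Block: mg − T = ma. Pulley: TR = Iα. No-slip: a = αR, so T = (I/R²)a = 3.795·a.
Then mg = (m + 3.795)a, so a = (3.25)(9.81)/(3.25 + 3.795) = 4.526 m/s².
T = 3.795·a = 17.17 N.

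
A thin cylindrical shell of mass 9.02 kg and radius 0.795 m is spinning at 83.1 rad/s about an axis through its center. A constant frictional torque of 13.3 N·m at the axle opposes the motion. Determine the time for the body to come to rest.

I = MR² = (9.02)(0.795)² = 5.701 kg·m².
The net torque has magnitude 13.3 N·m, opposing ω.
|α| = τ/I = 13.30/5.701 = 2.333 rad/s² (deceleration).
0 = ω₀ − |α|t ⇒ t = ω₀/|α| = 83.1/2.333 = 35.62 s.

t ≈ 35.6 s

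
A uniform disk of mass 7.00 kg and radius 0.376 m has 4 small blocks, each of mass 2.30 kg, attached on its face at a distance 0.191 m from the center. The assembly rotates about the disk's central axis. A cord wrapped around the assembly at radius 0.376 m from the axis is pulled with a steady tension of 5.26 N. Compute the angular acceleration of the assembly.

α ≈ 2.38 rad/s²

I_disk = ½MR² = ½(7.00)(0.376)² = 0.4948 kg·m².
I_blocks = 4·m·r² = 4(2.30)(0.191)² = 0.3356 kg·m².
Total I = 0.8304 kg·m².
τ = F r = (5.26)(0.376) = 1.978 N·m.
α = τ/I = 1.978/0.8304 = 2.382 rad/s².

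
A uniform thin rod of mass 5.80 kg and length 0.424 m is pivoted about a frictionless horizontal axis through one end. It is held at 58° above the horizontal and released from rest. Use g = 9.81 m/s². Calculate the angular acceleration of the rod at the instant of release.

About the pivot, I = (1/3)ML² = (1/3)(5.80)(0.424)² = 0.3476 kg·m².
The weight acts at the center, a distance L/2 = 0.2120 m from the pivot; τ = Mg(L/2) cos 58° = 6.392 N·m.
α = τ/I = 6.392/0.3476 = 18.39 rad/s².
(Equivalently α = (3g/(2L)) cos 58° = 18.39 rad/s².)

α ≈ 18.4 rad/s²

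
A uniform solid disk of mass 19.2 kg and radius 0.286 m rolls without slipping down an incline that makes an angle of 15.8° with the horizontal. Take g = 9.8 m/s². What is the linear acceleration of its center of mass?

Translation along the incline: Mg sinθ − f = Ma.
Rotation about the center: fR = Iα with I = ½MR². No-slip gives a = αR, so f = (I/R²)a = (1/2)M a.
Substituting: Mg sinθ = (1 + 0.5000)Ma, so a = g sinθ/(1 + 0.5000) = (9.8) sin 15.8° / 1.500 = 1.779 m/s².

a ≈ 1.78 m/s²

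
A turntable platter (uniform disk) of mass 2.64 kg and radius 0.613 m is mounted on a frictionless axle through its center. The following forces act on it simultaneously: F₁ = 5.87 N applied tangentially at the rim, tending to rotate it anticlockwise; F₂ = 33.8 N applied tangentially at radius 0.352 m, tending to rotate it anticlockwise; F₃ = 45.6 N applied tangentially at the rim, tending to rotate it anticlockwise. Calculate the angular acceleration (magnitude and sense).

I = ½MR² = (1/2)(2.64)(0.613)² = 0.4960 kg·m².
Taking anticlockwise as positive: τ₁ = +(5.87)(0.613) = +3.598 N·m; τ₂ = +(33.8)(0.352) = +11.90 N·m; τ₃ = +(45.6)(0.613) = +27.95 N·m.
Net torque τ = 43.45 N·m.
α = τ/I = 43.45/0.4960 = 87.60 rad/s².

α ≈ 87.6 rad/s², anticlockwise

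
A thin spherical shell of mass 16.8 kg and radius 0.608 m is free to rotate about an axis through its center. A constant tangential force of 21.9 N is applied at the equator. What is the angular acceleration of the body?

α ≈ 3.22 rad/s²

I = (2/3)MR² = (2/3)(16.8)(0.608)² = 4.140 kg·m².
τ = F R = (21.9)(0.608) = 13.32 N·m.
From τ = Iα: α = 13.32/4.140 = 3.216 rad/s².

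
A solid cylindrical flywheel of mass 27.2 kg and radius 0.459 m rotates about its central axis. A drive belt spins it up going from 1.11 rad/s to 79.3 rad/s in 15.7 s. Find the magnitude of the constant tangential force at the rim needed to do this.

I = ½MR² = (1/2)(27.2)(0.459)² = 2.865 kg·m².
α = Δω/Δt = (79.3 − 1.11)/15.7 = 4.980 rad/s².
The required torque is τ = Iα = (2.865)(4.980) = 14.27 N·m.
A tangential force at the rim gives τ = FR, so F = τ/R = 14.27/0.459 = 31.09 N.

F ≈ 31.1 N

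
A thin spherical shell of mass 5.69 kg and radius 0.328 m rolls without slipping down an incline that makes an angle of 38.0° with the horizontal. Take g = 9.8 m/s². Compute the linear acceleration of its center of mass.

Translation along the incline: Mg sinθ − f = Ma.
Rotation about the center: fR = Iα with I = (2/3)MR². No-slip gives a = αR, so f = (I/R²)a = (2/3)M a.
Substituting: Mg sinθ = (1 + 0.6667)Ma, so a = g sinθ/(1 + 0.6667) = (9.8) sin 38.0° / 1.667 = 3.620 m/s².

a ≈ 3.62 m/s²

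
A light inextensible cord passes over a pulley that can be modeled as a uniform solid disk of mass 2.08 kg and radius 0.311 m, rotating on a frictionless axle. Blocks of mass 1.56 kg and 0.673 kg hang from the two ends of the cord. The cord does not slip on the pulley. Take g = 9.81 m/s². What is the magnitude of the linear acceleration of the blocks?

I = ½MR² = (1/2)(2.08)(0.311)² = 0.1006 kg·m².
Heavier block: m₁g − T₁ = m₁a. Lighter block: T₂ − m₂g = m₂a.
Pulley: (T₁ − T₂)R = Iα = I(a/R), so T₁ − T₂ = (I/R²)a = (1/2)M_p a = 1.040·a.
Adding the three: (m₁ − m₂)g = (m₁ + m₂ + 1.040)a, so a = (1.56 − 0.673)(9.81)/(1.56 + 0.673 + 1.040) = 2.659 m/s².

a ≈ 2.66 m/s²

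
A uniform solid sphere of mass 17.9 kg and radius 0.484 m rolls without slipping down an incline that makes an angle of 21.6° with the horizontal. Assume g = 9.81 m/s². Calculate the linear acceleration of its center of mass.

Translation along the incline: Mg sinθ − f = Ma.
Rotation about the center: fR = Iα with I = (2/5)MR². No-slip gives a = αR, so f = (I/R²)a = (2/5)M a.
Substituting: Mg sinθ = (1 + 0.4000)Ma, so a = g sinθ/(1 + 0.4000) = (9.81) sin 21.6° / 1.400 = 2.580 m/s².

a ≈ 2.58 m/s²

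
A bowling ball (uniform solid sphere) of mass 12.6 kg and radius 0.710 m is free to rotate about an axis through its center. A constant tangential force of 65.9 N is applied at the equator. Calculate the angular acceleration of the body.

I = (2/5)MR² = (2/5)(12.6)(0.710)² = 2.541 kg·m².
τ = F R = (65.9)(0.710) = 46.79 N·m.
Newton's second law for rotation, τ = Iα, gives α = τ/I = 46.79/2.541 = 18.42 rad/s².

α ≈ 18.4 rad/s²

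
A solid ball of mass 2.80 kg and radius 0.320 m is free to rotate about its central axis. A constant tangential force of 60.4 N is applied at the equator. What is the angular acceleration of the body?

I = (2/5)MR² = (2/5)(2.80)(0.320)² = 0.1147 kg·m².
τ = F R = (60.4)(0.320) = 19.33 N·m.
From τ = Iα: α = 19.33/0.1147 = 168.5 rad/s².

α ≈ 169 rad/s²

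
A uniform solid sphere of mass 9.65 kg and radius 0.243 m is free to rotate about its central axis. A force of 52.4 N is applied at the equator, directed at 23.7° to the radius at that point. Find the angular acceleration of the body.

I = (2/5)MR² = (2/5)(9.65)(0.243)² = 0.2279 kg·m².
Only the tangential component produces torque: τ = F R sinθ = (52.4)(0.243) sin 23.7° = 5.118 N·m.
Newton's second law for rotation, τ = Iα, gives α = τ/I = 5.118/0.2279 = 22.45 rad/s².

α ≈ 22.5 rad/s²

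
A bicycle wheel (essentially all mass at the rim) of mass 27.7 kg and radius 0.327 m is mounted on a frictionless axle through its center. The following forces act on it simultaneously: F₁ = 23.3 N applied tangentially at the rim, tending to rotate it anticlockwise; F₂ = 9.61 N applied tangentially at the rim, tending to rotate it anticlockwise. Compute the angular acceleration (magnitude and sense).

I = MR² = (27.7)(0.327)² = 2.962 kg·m².
Taking anticlockwise as positive: τ₁ = +(23.3)(0.327) = +7.619 N·m; τ₂ = +(9.61)(0.327) = +3.142 N·m.
Net torque τ = 10.76 N·m.
α = τ/I = 10.76/2.962 = 3.633 rad/s².

α ≈ 3.63 rad/s², anticlockwise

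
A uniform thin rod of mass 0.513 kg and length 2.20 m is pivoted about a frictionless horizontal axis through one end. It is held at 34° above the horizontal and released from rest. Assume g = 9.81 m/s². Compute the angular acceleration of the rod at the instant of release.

α ≈ 5.55 rad/s²

About the pivot, I = (1/3)ML² = (1/3)(0.513)(2.20)² = 0.8276 kg·m².
The weight acts at the center, a distance L/2 = 1.100 m from the pivot; τ = Mg(L/2) cos 34° = 4.589 N·m.
α = τ/I = 4.589/0.8276 = 5.545 rad/s².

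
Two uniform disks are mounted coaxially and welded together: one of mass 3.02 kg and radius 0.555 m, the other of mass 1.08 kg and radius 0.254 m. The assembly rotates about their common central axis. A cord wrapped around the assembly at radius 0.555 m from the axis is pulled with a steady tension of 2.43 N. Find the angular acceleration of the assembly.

α ≈ 2.70 rad/s²

I = ½M₁R₁² + ½M₂R₂² = ½(3.02)(0.555)² + ½(1.08)(0.254)² = 0.5000 kg·m².
τ = F r = (2.43)(0.555) = 1.349 N·m.
α = τ/I = 1.349/0.5000 = 2.698 rad/s².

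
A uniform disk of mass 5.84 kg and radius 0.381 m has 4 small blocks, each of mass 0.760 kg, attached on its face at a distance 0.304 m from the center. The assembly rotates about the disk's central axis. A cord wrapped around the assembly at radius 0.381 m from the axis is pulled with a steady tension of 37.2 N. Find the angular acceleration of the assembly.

α ≈ 20.1 rad/s²

I_disk = ½MR² = ½(5.84)(0.381)² = 0.4239 kg·m².
I_blocks = 4·m·r² = 4(0.760)(0.304)² = 0.2809 kg·m².
Total I = 0.7048 kg·m².
τ = F r = (37.2)(0.381) = 14.17 N·m.
α = τ/I = 14.17/0.7048 = 20.11 rad/s².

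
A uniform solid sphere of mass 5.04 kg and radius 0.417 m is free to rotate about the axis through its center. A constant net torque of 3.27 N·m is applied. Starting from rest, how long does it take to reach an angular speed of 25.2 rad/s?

I = (2/5)MR² = (2/5)(5.04)(0.417)² = 0.3506 kg·m².
α = τ/I = 3.27/0.3506 = 9.328 rad/s².
ω = αt ⇒ t = ω/α = 25.2/9.328 = 2.702 s.

t ≈ 2.70 s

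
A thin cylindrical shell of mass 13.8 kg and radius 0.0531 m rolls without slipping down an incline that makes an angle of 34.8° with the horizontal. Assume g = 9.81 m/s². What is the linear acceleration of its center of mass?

a ≈ 2.80 m/s²

Translation along the incline: Mg sinθ − f = Ma.
Rotation about the center: fR = Iα with I = MR². No-slip gives a = αR, so f = (I/R²)a = M a.
Substituting: Mg sinθ = (1 + 1.000)Ma, so a = g sinθ/(1 + 1.000) = (9.81) sin 34.8° / 2.000 = 2.799 m/s².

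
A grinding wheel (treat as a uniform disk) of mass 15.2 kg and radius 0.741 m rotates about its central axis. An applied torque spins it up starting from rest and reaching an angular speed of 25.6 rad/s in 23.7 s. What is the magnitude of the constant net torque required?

I = ½MR² = (1/2)(15.2)(0.741)² = 4.173 kg·m².
α = Δω/Δt = (25.6 − 0)/23.7 = 1.080 rad/s².
τ = Iα = (4.173)(1.080) = 4.508 N·m.

τ ≈ 4.51 N·m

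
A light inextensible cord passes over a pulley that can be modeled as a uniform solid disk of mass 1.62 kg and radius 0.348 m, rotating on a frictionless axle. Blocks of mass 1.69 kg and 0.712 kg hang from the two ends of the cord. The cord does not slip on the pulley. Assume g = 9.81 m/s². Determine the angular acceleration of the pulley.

α ≈ 8.58 rad/s²

I = ½MR² = (1/2)(1.62)(0.348)² = 0.09809 kg·m².
Heavier block: m₁g − T₁ = m₁a. Lighter block: T₂ − m₂g = m₂a.
Pulley: (T₁ − T₂)R = Iα = I(a/R), so T₁ − T₂ = (I/R²)a = (1/2)M_p a = 0.8100·a.
Adding the three: (m₁ − m₂)g = (m₁ + m₂ + 0.8100)a, so a = (1.69 − 0.712)(9.81)/(1.69 + 0.712 + 0.8100) = 2.987 m/s².
α = a/R = 2.987/0.348 = 8.583 rad/s².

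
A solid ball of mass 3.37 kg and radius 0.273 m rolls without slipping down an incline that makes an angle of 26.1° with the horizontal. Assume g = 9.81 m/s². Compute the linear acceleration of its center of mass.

a ≈ 3.08 m/s²

Translation along the incline: Mg sinθ − f = Ma.
Rotation about the center: fR = Iα with I = (2/5)MR². No-slip gives a = αR, so f = (I/R²)a = (2/5)M a.
Substituting: Mg sinθ = (1 + 0.4000)Ma, so a = g sinθ/(1 + 0.4000) = (9.81) sin 26.1° / 1.400 = 3.083 m/s².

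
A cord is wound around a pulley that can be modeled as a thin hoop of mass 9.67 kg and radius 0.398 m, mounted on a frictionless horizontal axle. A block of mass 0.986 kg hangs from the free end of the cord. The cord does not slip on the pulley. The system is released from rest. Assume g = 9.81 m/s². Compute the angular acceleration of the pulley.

I = MR² = (9.67)(0.398)² = 1.532 kg·m².
Block: mg − T = ma. Pulley: TR = Iα. No-slip: a = αR, so T = (I/R²)a = 9.670·a.
Then mg = (m + 9.670)a, so a = (0.986)(9.81)/(0.986 + 9.670) = 0.9077 m/s².
α = a/R = 0.9077/0.398 = 2.281 rad/s².

α ≈ 2.28 rad/s²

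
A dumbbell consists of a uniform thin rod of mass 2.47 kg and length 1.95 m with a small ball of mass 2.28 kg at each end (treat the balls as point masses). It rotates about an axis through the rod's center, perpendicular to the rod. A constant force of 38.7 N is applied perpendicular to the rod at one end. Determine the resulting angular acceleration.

α ≈ 7.37 rad/s²

I_rod = (1/12)ML² = (1/12)(2.47)(1.95)² = 0.7827 kg·m².
I_balls = 2·m·(L/2)² = 2(2.28)(0.9750)² = 4.335 kg·m².
Total I = 5.118 kg·m².
τ = F·(L/2) = (38.7)(0.975) = 37.73 N·m.
α = τ/I = 37.73/5.118 = 7.373 rad/s².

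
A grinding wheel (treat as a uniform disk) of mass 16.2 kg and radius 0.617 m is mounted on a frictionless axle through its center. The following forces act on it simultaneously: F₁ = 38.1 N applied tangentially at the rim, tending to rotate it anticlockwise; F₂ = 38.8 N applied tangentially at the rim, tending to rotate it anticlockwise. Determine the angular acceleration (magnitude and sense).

α ≈ 15.4 rad/s², anticlockwise

I = ½MR² = (1/2)(16.2)(0.617)² = 3.084 kg·m².
Taking anticlockwise as positive: τ₁ = +(38.1)(0.617) = +23.51 N·m; τ₂ = +(38.8)(0.617) = +23.94 N·m.
Net torque τ = 47.45 N·m.
α = τ/I = 47.45/3.084 = 15.39 rad/s².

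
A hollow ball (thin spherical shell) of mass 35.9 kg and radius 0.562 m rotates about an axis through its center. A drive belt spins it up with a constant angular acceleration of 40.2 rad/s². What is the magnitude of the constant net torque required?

I = (2/3)MR² = (2/3)(35.9)(0.562)² = 7.559 kg·m².
τ = Iα = (7.559)(40.20) = 303.9 N·m.

τ ≈ 304 N·m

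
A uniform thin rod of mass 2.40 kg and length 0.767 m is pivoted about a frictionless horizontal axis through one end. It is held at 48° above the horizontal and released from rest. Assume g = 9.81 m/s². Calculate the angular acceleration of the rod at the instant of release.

About the pivot, I = (1/3)ML² = (1/3)(2.40)(0.767)² = 0.4706 kg·m².
The weight acts at the center, a distance L/2 = 0.3835 m from the pivot; τ = Mg(L/2) cos 48° = 6.042 N·m.
α = τ/I = 6.042/0.4706 = 12.84 rad/s².

α ≈ 12.8 rad/s²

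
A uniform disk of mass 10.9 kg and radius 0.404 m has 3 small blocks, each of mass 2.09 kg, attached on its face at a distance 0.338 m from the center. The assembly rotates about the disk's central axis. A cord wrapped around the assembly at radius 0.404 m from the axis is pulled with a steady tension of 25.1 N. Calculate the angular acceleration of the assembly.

α ≈ 6.31 rad/s²

I_disk = ½MR² = ½(10.9)(0.404)² = 0.8895 kg·m².
I_blocks = 3·m·r² = 3(2.09)(0.338)² = 0.7163 kg·m².
Total I = 1.606 kg·m².
τ = F r = (25.1)(0.404) = 10.14 N·m.
α = τ/I = 10.14/1.606 = 6.315 rad/s².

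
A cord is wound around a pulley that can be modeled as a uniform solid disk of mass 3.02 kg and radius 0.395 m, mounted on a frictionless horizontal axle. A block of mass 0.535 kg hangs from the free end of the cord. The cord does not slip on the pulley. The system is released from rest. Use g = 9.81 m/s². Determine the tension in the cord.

I = ½MR² = (1/2)(3.02)(0.395)² = 0.2356 kg·m².
Block: mg − T = ma. Pulley: TR = Iα. No-slip: a = αR, so T = (I/R²)a = 1.510·a.
Then mg = (m + 1.510)a, so a = (0.535)(9.81)/(0.535 + 1.510) = 2.566 m/s².
T = 1.510·a = 3.875 N.

T ≈ 3.88 N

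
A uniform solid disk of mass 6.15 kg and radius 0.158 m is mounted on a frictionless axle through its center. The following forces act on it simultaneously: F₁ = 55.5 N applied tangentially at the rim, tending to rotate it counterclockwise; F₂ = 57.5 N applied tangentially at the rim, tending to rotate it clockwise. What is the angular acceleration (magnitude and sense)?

I = ½MR² = (1/2)(6.15)(0.158)² = 0.07676 kg·m².
Taking counterclockwise as positive: τ₁ = +(55.5)(0.158) = +8.769 N·m; τ₂ = −(57.5)(0.158) = −9.085 N·m.
Net torque τ = -0.3160 N·m.
α = τ/I = -0.3160/0.07676 = -4.116 rad/s².

α ≈ 4.12 rad/s², clockwise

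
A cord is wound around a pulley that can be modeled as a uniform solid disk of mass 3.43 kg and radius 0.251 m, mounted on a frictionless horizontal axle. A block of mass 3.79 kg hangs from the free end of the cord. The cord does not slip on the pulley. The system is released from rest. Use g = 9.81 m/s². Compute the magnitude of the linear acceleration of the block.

I = ½MR² = (1/2)(3.43)(0.251)² = 0.1080 kg·m².
Block: mg − T = ma. Pulley: TR = Iα. No-slip: a = αR, so T = (I/R²)a = 1.715·a.
Then mg = (m + 1.715)a, so a = (3.79)(9.81)/(3.79 + 1.715) = 6.754 m/s².

a ≈ 6.75 m/s²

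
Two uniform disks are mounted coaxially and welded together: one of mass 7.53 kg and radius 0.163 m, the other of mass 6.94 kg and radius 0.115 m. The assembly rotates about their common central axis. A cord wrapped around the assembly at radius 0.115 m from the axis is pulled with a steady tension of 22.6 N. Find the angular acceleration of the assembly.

α ≈ 17.8 rad/s²

I = ½M₁R₁² + ½M₂R₂² = ½(7.53)(0.163)² + ½(6.94)(0.115)² = 0.1459 kg·m².
τ = F r = (22.6)(0.115) = 2.599 N·m.
α = τ/I = 2.599/0.1459 = 17.81 rad/s².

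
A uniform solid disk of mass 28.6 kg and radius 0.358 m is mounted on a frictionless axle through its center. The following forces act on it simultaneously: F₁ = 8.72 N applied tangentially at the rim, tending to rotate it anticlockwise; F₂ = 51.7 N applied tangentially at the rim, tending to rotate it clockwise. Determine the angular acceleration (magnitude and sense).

α ≈ 8.40 rad/s², clockwise

I = ½MR² = (1/2)(28.6)(0.358)² = 1.833 kg·m².
Taking anticlockwise as positive: τ₁ = +(8.72)(0.358) = +3.122 N·m; τ₂ = −(51.7)(0.358) = −18.51 N·m.
Net torque τ = -15.39 N·m.
α = τ/I = -15.39/1.833 = -8.396 rad/s².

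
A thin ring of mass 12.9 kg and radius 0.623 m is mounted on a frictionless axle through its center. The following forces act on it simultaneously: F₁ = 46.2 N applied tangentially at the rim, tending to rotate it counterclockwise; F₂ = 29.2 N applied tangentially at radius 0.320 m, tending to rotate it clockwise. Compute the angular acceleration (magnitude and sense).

α ≈ 3.88 rad/s², counterclockwise

I = MR² = (12.9)(0.623)² = 5.007 kg·m².
Taking counterclockwise as positive: τ₁ = +(46.2)(0.623) = +28.78 N·m; τ₂ = −(29.2)(0.320) = −9.344 N·m.
Net torque τ = 19.44 N·m.
α = τ/I = 19.44/5.007 = 3.882 rad/s².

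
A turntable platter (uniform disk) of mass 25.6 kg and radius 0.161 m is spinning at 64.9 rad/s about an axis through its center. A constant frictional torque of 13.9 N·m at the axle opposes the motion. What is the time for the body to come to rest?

t ≈ 1.55 s

I = ½MR² = (1/2)(25.6)(0.161)² = 0.3318 kg·m².
The net torque has magnitude 13.9 N·m, opposing ω.
|α| = τ/I = 13.90/0.3318 = 41.89 rad/s² (deceleration).
0 = ω₀ − |α|t ⇒ t = ω₀/|α| = 64.9/41.89 = 1.549 s.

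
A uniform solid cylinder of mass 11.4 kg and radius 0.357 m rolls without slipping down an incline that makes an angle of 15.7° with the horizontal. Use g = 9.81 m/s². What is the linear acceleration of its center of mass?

a ≈ 1.77 m/s²

Translation along the incline: Mg sinθ − f = Ma.
Rotation about the center: fR = Iα with I = ½MR². No-slip gives a = αR, so f = (I/R²)a = (1/2)M a.
Substituting: Mg sinθ = (1 + 0.5000)Ma, so a = g sinθ/(1 + 0.5000) = (9.81) sin 15.7° / 1.500 = 1.770 m/s².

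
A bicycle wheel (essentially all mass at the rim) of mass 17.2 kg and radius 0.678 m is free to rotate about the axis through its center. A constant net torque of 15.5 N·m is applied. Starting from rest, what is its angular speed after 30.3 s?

ω ≈ 59.4 rad/s

I = MR² = (17.2)(0.678)² = 7.907 kg·m².
α = τ/I = 15.5/7.907 = 1.960 rad/s².
ω = ω₀ + αt = 0 + (1.960)(30.3) = 59.40 rad/s.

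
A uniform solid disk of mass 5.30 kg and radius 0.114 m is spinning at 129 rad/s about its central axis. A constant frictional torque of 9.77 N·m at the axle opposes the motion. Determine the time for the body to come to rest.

I = ½MR² = (1/2)(5.30)(0.114)² = 0.03444 kg·m².
The net torque has magnitude 9.77 N·m, opposing ω.
|α| = τ/I = 9.770/0.03444 = 283.7 rad/s² (deceleration).
0 = ω₀ − |α|t ⇒ t = ω₀/|α| = 129/283.7 = 0.4547 s.

t ≈ 0.455 s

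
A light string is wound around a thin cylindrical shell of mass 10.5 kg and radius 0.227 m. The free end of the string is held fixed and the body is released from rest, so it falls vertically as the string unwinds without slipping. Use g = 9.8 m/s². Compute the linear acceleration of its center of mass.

a ≈ 4.90 m/s²

Translation: Mg − T = Ma. Rotation about the center: TR = Iα with I = MR².
With a = αR: T = (I/R²)a = M a, so Mg = (1 + 1.000)Ma.
a = g/(1 + 1.000) = 9.8/2.000 = 4.900 m/s².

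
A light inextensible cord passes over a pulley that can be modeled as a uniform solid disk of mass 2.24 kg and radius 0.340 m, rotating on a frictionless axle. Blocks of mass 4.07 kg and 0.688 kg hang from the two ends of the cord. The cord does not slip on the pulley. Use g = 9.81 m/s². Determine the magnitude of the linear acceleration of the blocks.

I = ½MR² = (1/2)(2.24)(0.340)² = 0.1295 kg·m².
Heavier block: m₁g − T₁ = m₁a. Lighter block: T₂ − m₂g = m₂a.
Pulley: (T₁ − T₂)R = Iα = I(a/R), so T₁ − T₂ = (I/R²)a = (1/2)M_p a = 1.120·a.
Adding the three: (m₁ − m₂)g = (m₁ + m₂ + 1.120)a, so a = (4.07 − 0.688)(9.81)/(4.07 + 0.688 + 1.120) = 5.644 m/s².

a ≈ 5.64 m/s²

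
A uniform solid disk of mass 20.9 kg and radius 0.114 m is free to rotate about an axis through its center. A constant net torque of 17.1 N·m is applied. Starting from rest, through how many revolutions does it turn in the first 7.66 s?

≈ 588 revolutions

I = ½MR² = (1/2)(20.9)(0.114)² = 0.1358 kg·m².
α = τ/I = 17.1/0.1358 = 125.9 rad/s².
θ = ½αt² = ½(125.9)(7.66)² = 3694 rad.
Revolutions = θ/(2π) = 587.9.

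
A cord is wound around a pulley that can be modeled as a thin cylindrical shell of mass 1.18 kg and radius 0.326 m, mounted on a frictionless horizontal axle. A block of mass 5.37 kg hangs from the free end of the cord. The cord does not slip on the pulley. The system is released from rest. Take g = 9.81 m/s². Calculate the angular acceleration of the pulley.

α ≈ 24.7 rad/s²

I = MR² = (1.18)(0.326)² = 0.1254 kg·m².
Block: mg − T = ma. Pulley: TR = Iα. No-slip: a = αR, so T = (I/R²)a = 1.180·a.
Then mg = (m + 1.180)a, so a = (5.37)(9.81)/(5.37 + 1.180) = 8.043 m/s².
α = a/R = 8.043/0.326 = 24.67 rad/s².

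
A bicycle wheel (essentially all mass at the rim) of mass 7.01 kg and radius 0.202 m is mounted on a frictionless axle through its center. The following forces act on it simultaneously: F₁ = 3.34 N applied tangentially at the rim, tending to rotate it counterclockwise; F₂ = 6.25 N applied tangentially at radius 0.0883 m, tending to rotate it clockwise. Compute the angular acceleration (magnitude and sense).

α ≈ 0.429 rad/s², counterclockwise

I = MR² = (7.01)(0.202)² = 0.2860 kg·m².
Taking counterclockwise as positive: τ₁ = +(3.34)(0.202) = +0.6747 N·m; τ₂ = −(6.25)(0.0883) = −0.5519 N·m.
Net torque τ = 0.1228 N·m.
α = τ/I = 0.1228/0.2860 = 0.4293 rad/s².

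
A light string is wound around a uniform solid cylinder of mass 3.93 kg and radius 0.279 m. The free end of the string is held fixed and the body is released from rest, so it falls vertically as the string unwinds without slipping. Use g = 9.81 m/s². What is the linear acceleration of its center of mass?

Translation: Mg − T = Ma. Rotation about the center: TR = Iα with I = ½MR².
With a = αR: T = (I/R²)a = (1/2)M a, so Mg = (1 + 0.5000)Ma.
a = g/(1 + 0.5000) = 9.81/1.500 = 6.540 m/s².

a ≈ 6.54 m/s²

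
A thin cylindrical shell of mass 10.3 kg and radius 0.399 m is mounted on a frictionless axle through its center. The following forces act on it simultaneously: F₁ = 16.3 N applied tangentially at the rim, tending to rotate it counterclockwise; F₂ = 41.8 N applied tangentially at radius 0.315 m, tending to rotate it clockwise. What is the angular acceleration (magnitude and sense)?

α ≈ 4.06 rad/s², clockwise

I = MR² = (10.3)(0.399)² = 1.640 kg·m².
Taking counterclockwise as positive: τ₁ = +(16.3)(0.399) = +6.504 N·m; τ₂ = −(41.8)(0.315) = −13.17 N·m.
Net torque τ = -6.663 N·m.
α = τ/I = -6.663/1.640 = -4.064 rad/s².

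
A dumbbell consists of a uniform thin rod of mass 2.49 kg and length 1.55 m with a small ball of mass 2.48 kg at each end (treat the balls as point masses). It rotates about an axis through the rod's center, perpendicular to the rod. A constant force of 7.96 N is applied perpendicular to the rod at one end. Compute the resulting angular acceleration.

α ≈ 1.77 rad/s²

I_rod = (1/12)ML² = (1/12)(2.49)(1.55)² = 0.4985 kg·m².
I_balls = 2·m·(L/2)² = 2(2.48)(0.7750)² = 2.979 kg·m².
Total I = 3.478 kg·m².
τ = F·(L/2) = (7.96)(0.775) = 6.169 N·m.
α = τ/I = 6.169/3.478 = 1.774 rad/s².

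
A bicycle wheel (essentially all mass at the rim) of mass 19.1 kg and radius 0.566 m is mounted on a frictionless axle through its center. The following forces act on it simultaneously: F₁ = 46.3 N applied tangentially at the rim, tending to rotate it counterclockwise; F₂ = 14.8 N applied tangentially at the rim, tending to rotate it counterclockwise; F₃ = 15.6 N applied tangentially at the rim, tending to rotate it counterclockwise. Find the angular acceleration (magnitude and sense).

I = MR² = (19.1)(0.566)² = 6.119 kg·m².
Taking counterclockwise as positive: τ₁ = +(46.3)(0.566) = +26.21 N·m; τ₂ = +(14.8)(0.566) = +8.377 N·m; τ₃ = +(15.6)(0.566) = +8.830 N·m.
Net torque τ = 43.41 N·m.
α = τ/I = 43.41/6.119 = 7.095 rad/s².

α ≈ 7.09 rad/s², counterclockwise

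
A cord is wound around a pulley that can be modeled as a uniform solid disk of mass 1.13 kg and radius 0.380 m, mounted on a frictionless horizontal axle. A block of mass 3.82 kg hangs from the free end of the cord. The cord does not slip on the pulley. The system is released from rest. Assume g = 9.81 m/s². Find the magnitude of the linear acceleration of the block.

I = ½MR² = (1/2)(1.13)(0.380)² = 0.08159 kg·m².
Block: mg − T = ma. Pulley: TR = Iα. No-slip: a = αR, so T = (I/R²)a = 0.5650·a.
Then mg = (m + 0.5650)a, so a = (3.82)(9.81)/(3.82 + 0.5650) = 8.546 m/s².

a ≈ 8.55 m/s²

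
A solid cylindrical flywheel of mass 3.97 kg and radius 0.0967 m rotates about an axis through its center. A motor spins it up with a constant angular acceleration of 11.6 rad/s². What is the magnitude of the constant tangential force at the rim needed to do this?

I = ½MR² = (1/2)(3.97)(0.0967)² = 0.01856 kg·m².
The required torque is τ = Iα = (0.01856)(11.60) = 0.2153 N·m.
A tangential force at the rim gives τ = FR, so F = τ/R = 0.2153/0.0967 = 2.227 N.

F ≈ 2.23 N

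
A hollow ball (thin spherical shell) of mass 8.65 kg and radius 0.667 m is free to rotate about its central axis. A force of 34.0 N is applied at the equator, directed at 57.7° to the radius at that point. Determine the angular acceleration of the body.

I = (2/3)MR² = (2/3)(8.65)(0.667)² = 2.566 kg·m².
Only the tangential component produces torque: τ = F R sinθ = (34.0)(0.667) sin 57.7° = 19.17 N·m.
From τ = Iα: α = 19.17/2.566 = 7.472 rad/s².

α ≈ 7.47 rad/s²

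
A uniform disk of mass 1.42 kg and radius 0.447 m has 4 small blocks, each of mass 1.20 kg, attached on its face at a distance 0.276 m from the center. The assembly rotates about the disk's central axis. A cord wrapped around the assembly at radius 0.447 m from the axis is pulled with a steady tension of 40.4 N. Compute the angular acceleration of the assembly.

α ≈ 35.6 rad/s²

I_disk = ½MR² = ½(1.42)(0.447)² = 0.1419 kg·m².
I_blocks = 4·m·r² = 4(1.20)(0.276)² = 0.3656 kg·m².
Total I = 0.5075 kg·m².
τ = F r = (40.4)(0.447) = 18.06 N·m.
α = τ/I = 18.06/0.5075 = 35.58 rad/s².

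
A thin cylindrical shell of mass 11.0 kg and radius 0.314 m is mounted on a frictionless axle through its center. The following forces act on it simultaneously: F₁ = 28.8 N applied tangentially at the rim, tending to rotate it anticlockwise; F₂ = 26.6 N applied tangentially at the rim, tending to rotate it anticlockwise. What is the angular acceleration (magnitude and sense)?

α ≈ 16.0 rad/s², anticlockwise

I = MR² = (11.0)(0.314)² = 1.085 kg·m².
Taking anticlockwise as positive: τ₁ = +(28.8)(0.314) = +9.043 N·m; τ₂ = +(26.6)(0.314) = +8.352 N·m.
Net torque τ = 17.40 N·m.
α = τ/I = 17.40/1.085 = 16.04 rad/s².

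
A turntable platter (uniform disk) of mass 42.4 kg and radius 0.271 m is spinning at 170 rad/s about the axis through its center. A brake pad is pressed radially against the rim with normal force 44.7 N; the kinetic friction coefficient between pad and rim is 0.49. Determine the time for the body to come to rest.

I = ½MR² = (1/2)(42.4)(0.271)² = 1.557 kg·m².
Friction force f = μN = (0.49)(44.7) = 21.90 N at the rim; torque magnitude τ = fR = 5.936 N·m, opposing ω.
|α| = τ/I = 5.936/1.557 = 3.812 rad/s² (deceleration).
0 = ω₀ − |α|t ⇒ t = ω₀/|α| = 170/3.812 = 44.59 s.

t ≈ 44.6 s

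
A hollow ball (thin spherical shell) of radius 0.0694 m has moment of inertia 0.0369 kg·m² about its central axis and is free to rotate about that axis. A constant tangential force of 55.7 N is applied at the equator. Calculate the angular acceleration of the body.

τ = F R = (55.7)(0.0694) = 3.866 N·m.
From τ = Iα: α = 3.866/0.03690 = 104.8 rad/s².

α ≈ 105 rad/s²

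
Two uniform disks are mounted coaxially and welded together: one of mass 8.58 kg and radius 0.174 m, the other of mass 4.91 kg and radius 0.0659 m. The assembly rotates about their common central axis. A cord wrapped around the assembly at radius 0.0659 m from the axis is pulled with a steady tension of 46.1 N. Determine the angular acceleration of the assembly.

α ≈ 21.6 rad/s²

I = ½M₁R₁² + ½M₂R₂² = ½(8.58)(0.174)² + ½(4.91)(0.0659)² = 0.1405 kg·m².
τ = F r = (46.1)(0.0659) = 3.038 N·m.
α = τ/I = 3.038/0.1405 = 21.62 rad/s².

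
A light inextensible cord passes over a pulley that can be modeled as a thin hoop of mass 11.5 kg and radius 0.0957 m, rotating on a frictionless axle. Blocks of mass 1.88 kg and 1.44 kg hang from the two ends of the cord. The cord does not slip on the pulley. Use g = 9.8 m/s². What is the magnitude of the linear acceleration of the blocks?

a ≈ 0.291 m/s²

I = MR² = (11.5)(0.0957)² = 0.1053 kg·m².
Heavier block: m₁g − T₁ = m₁a. Lighter block: T₂ − m₂g = m₂a.
Pulley: (T₁ − T₂)R = Iα = I(a/R), so T₁ − T₂ = (I/R²)a = 1·M_p a = 11.50·a.
Adding the three: (m₁ − m₂)g = (m₁ + m₂ + 11.50)a, so a = (1.88 − 1.44)(9.8)/(1.88 + 1.44 + 11.50) = 0.2910 m/s².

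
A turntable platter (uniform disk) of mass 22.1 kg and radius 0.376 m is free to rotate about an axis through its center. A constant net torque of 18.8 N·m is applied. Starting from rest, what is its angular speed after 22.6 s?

I = ½MR² = (1/2)(22.1)(0.376)² = 1.562 kg·m².
α = τ/I = 18.8/1.562 = 12.03 rad/s².
ω = ω₀ + αt = 0 + (12.03)(22.6) = 272.0 rad/s.

ω ≈ 272 rad/s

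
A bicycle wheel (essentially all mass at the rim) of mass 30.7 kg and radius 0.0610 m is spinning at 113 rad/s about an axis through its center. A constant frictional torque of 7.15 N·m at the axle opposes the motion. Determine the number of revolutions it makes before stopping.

≈ 16.2 revolutions

I = MR² = (30.7)(0.0610)² = 0.1142 kg·m².
The net torque has magnitude 7.15 N·m, opposing ω.
|α| = τ/I = 7.150/0.1142 = 62.59 rad/s² (deceleration).
ω² = ω₀² − 2|α|θ with ω = 0 ⇒ θ = ω₀²/(2|α|) = 102.0 rad = 16.23 rev.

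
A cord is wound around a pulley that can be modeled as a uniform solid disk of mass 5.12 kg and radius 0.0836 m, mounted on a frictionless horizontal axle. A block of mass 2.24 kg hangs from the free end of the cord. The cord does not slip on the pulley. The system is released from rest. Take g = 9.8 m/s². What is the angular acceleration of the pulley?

I = ½MR² = (1/2)(5.12)(0.0836)² = 0.01789 kg·m².
Block: mg − T = ma. Pulley: TR = Iα. No-slip: a = αR, so T = (I/R²)a = 2.560·a.
Then mg = (m + 2.560)a, so a = (2.24)(9.8)/(2.24 + 2.560) = 4.573 m/s².
α = a/R = 4.573/0.0836 = 54.70 rad/s².

α ≈ 54.7 rad/s²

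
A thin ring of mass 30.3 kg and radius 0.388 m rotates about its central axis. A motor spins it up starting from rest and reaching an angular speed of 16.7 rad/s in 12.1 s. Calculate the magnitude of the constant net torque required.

τ ≈ 6.30 N·m

I = MR² = (30.3)(0.388)² = 4.561 kg·m².
α = Δω/Δt = (16.7 − 0)/12.1 = 1.380 rad/s².
τ = Iα = (4.561)(1.380) = 6.296 N·m.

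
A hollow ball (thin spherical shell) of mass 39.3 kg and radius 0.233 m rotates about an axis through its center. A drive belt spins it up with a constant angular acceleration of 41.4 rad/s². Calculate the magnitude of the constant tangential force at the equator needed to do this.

F ≈ 253 N

I = (2/3)MR² = (2/3)(39.3)(0.233)² = 1.422 kg·m².
The required torque is τ = Iα = (1.422)(41.40) = 58.89 N·m.
A tangential force at the equator gives τ = FR, so F = τ/R = 58.89/0.233 = 252.7 N.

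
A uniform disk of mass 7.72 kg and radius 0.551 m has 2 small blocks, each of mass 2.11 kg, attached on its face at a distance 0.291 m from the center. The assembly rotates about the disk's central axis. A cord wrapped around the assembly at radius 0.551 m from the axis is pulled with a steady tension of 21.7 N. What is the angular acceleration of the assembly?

α ≈ 7.82 rad/s²

I_disk = ½MR² = ½(7.72)(0.551)² = 1.172 kg·m².
I_blocks = 2·m·r² = 2(2.11)(0.291)² = 0.3574 kg·m².
Total I = 1.529 kg·m².
τ = F r = (21.7)(0.551) = 11.96 N·m.
α = τ/I = 11.96/1.529 = 7.819 rad/s².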